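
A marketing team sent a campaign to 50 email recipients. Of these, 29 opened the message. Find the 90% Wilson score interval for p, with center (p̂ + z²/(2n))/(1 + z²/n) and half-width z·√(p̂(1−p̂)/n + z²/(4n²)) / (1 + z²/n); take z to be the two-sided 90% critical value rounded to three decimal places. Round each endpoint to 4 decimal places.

p̂ = 29/50 = 0.58000; z = 1.645, so z² = 2.706025.
1 + z²/n = 1.054121.
Center = (0.58000 + 0.027060)/1.054121 = 0.57589.
Radicand: p̂(1−p̂)/n + z²/(4n²) = 0.004872000 + 0.000270603 = 0.005142603.
Half-width = z·√(radicand)/denom = 1.645·0.071712/1.054121 = 0.11191.
So the interval runs from 0.4640 to 0.6878.

(0.4640, 0.6878)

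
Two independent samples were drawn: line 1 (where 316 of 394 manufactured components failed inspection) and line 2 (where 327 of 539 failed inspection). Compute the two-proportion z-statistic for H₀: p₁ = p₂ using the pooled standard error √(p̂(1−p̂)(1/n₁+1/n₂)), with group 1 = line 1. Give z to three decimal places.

Sample proportions: p̂₁ = 316/394 = 0.80203 and p̂₂ = 327/539 = 0.60668.
Pooling: p̂ = 643/933 = 0.68917.
SE = √[p̂(1−p̂)(1/n₁+1/n₂)] = √[0.68917·0.31083·(1/394+1/539)] ≈ 0.030678.
z = (p̂₁ − p̂₂)/SE = (0.80203 − 0.60668)/0.030678 = 0.19535/0.030678 = 6.368.

z = 6.368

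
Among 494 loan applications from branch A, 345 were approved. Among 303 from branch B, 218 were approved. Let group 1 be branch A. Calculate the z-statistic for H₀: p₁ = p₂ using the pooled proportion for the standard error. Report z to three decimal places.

z = -0.635

Sample proportions: p̂₁ = 345/494 = 0.69838 and p̂₂ = 218/303 = 0.71947.
Pooling: p̂ = 563/797 = 0.70640.
SE = √[p̂(1−p̂)(1/n₁+1/n₂)] = √[0.70640·0.29360·(1/494+1/303)] ≈ 0.033231.
z = (p̂₁ − p̂₂)/SE = (0.69838 − 0.71947)/0.033231 = -0.02109/0.033231 = -0.635.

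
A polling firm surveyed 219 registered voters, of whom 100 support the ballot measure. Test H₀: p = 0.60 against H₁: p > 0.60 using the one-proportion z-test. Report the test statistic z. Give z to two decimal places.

z = -4.33

p̂ = 100/219 = 0.45662.
SE₀ = √(0.60·0.40/219) = 0.033104.
z = (0.45662 − 0.60)/0.033104 = -0.14338/0.033104 = -4.33.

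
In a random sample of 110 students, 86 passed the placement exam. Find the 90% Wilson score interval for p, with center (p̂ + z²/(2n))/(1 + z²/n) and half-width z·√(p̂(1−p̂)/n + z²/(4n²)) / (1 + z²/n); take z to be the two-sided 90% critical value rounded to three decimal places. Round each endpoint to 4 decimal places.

(0.7107, 0.8394)

Here p̂ = 86/110 = 0.78182 and z = 1.645 (z² = 2.706025).
Denominator 1 + z²/n = 1 + 2.706025/110 = 1.024600.
Adjusted center: (0.78182 + z²/(2n))/1.024600 = 0.77505.
Radicand: p̂(1−p̂)/n + z²/(4n²) = 0.001550714 + 0.000055910 = 0.001606624.
Half-width = z·√(radicand)/denom = 1.645·0.040083/1.024600 = 0.06435.
So the interval runs from 0.7107 to 0.8394.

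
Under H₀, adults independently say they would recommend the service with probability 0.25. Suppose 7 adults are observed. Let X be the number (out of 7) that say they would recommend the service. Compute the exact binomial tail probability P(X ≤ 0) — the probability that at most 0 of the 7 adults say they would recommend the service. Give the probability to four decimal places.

X is binomial with n = 7 and p = 0.25.
P(X ≤ 0) = C(7,0)·0.25^0·0.75^7.
= 0.133484 = 0.1335.

P = 0.1335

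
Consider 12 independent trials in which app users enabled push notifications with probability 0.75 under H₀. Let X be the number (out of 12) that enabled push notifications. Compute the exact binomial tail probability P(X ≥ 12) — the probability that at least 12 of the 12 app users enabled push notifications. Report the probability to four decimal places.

P = 0.0317

X is binomial with n = 12 and p = 0.75.
P(X ≥ 12) = C(12,12)·0.75^12·0.25^0.
= 0.031676 = 0.0317.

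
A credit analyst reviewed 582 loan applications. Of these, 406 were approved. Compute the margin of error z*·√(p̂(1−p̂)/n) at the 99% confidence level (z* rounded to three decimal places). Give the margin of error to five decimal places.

ME = 0.04904

Sample proportion p̂ = 406/582 = 0.69759.
SE(p̂) = √(0.69759·0.30241/582) = 0.019039.
The 99% critical value is z* = 2.576.
ME = 2.576·0.019039 = 0.04904.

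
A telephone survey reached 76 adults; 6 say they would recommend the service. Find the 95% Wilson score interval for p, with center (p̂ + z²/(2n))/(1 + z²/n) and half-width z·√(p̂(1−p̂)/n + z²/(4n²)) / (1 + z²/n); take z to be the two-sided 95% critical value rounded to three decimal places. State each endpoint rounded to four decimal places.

(0.0367, 0.1617)

Here p̂ = 6/76 = 0.07895 and z = 1.960 (z² = 3.841600).
1 + z²/n = 1.050547.
Center = (0.07895 + 0.025274)/1.050547 = 0.09921.
Radicand: p̂(1−p̂)/n + z²/(4n²) = 0.000956772 + 0.000166274 = 0.001123046.
Half-width = z·√(radicand)/denom = 1.960·0.033512/1.050547 = 0.06252.
CI: 0.09921 ± 0.06252 = (0.0367, 0.1617).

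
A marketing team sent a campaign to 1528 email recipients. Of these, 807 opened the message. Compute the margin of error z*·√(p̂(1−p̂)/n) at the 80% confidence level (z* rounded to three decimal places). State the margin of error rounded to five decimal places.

Sample proportion p̂ = 807/1528 = 0.52814.
SE(p̂) = √(0.52814·0.47186/1528) = 0.012771.
The 80% critical value is z* = 1.282.
ME = 1.282·0.012771 = 0.01637.

ME = 0.01637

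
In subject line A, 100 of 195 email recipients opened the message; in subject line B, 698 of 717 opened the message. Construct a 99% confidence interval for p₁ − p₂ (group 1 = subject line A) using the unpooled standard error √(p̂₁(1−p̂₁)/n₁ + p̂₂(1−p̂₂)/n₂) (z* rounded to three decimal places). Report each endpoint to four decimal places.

(-0.5542, -0.3672)

p̂₁ = 100/195 = 0.51282, p̂₂ = 698/717 = 0.97350; p̂₁ − p̂₂ = -0.46068.
SE = √(0.001281208 + 0.000035979) = √0.001317187 = 0.036293.
The 99% critical value is z* = 2.576. Margin of error = 0.09349.
Interval: -0.46068 ± 0.09349 → (-0.5542, -0.3672).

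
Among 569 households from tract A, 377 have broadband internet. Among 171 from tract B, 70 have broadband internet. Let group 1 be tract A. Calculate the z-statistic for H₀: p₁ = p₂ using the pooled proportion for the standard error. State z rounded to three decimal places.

p̂₁ = 377/569 = 0.66257, p̂₂ = 70/171 = 0.40936.
Pooled p̂ = (377+70)/(569+171) = 447/740 = 0.60405.
Pooled SE = √[0.2391728·0.00760542] ≈ 0.042650.
z = (p̂₁ − p̂₂)/SE = (0.66257 − 0.40936)/0.042650 = 0.25321/0.042650 = 5.937.

z = 5.937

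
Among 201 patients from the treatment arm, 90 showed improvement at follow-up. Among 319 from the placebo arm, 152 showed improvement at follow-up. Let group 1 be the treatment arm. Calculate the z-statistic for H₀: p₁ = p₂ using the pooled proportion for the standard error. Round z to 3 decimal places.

Sample proportions: p̂₁ = 90/201 = 0.44776 and p̂₂ = 152/319 = 0.47649.
Pooled p̂ = (90+152)/(201+319) = 242/520 = 0.46538.
SE = √[p̂(1−p̂)(1/n₁+1/n₂)] = √[0.46538·0.53462·(1/201+1/319)] ≈ 0.044920.
z = -0.02873/0.044920 = -0.640.

z = -0.640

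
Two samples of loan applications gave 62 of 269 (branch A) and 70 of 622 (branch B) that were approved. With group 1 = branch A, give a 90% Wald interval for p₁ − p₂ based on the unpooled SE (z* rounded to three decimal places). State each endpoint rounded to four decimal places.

p̂₁ = 0.23048, p̂₂ = 0.11254, so the observed difference is 0.11794.
Unpooled SE = √(p̂₁(1−p̂₁)/n₁ + p̂₂(1−p̂₂)/n₂) = √(0.000659334 + 0.000160571) = 0.028634.
z* = 1.645 at the 90% level. Margin of error = 0.04710.
So the interval runs from 0.0708 to 0.1650.

(0.0708, 0.1650)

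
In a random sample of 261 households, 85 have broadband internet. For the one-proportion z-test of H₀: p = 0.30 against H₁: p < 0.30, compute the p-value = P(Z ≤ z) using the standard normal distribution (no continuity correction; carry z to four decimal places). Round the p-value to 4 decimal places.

p̂ = 85/261 = 0.32567.
Under H₀, SE = √(p₀(1−p₀)/n) = √(0.30·0.70/261) = √0.000804598 = 0.028365.
z = (p̂ − p₀)/SE = (85/261 − 0.30)/0.028365 ≈ 0.9050.
p-value = P(Z ≤ z) with z = 0.9050 → 0.8173.

p-value = 0.8173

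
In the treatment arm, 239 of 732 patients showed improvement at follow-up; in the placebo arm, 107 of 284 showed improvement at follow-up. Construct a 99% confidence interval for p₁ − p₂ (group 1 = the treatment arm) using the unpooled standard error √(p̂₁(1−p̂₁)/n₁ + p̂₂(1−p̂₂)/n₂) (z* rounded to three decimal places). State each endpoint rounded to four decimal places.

(-0.1367, 0.0362)

p̂₁ = 239/732 = 0.32650, p̂₂ = 107/284 = 0.37676; p̂₁ − p̂₂ = -0.05026.
Unpooled SE = √(p̂₁(1−p̂₁)/n₁ + p̂₂(1−p̂₂)/n₂) = √(0.000300408 + 0.000826803) = 0.033574.
For 99% confidence, z* = 2.576. Margin of error = 0.08649.
CI: -0.05026 ± 0.08649 = (-0.1367, 0.0362).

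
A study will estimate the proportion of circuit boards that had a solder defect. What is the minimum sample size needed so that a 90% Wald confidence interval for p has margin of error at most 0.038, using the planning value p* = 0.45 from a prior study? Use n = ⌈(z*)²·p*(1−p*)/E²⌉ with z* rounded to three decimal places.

z* = 1.645 at the 90% level.
p*(1−p*) = 0.45·0.55 = 0.2475.
(z*)²·p*(1−p*)/E² = 2.706025·0.2475/0.001444 = 463.810.
Rounding up, n = 464.

n = 464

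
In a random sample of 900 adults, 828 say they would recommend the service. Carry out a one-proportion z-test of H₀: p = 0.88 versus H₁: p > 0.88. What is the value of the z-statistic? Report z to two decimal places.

The sample proportion is 828/900 = 0.92000.
Null standard error: √(0.88·0.12/900) = √0.000117333 = 0.010832.
Test statistic: z = 0.04000/0.010832 = 3.69.

z = 3.69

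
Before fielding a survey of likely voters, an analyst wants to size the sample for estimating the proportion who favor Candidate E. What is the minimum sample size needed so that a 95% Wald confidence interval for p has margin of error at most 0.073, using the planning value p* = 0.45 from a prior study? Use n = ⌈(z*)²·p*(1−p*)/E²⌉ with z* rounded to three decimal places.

n = 179

For 95% confidence, z* = 1.960.
p*(1−p*) = 0.45·0.55 = 0.2475.
(z*)²·p*(1−p*)/E² = 3.841600·0.2475/0.005329 = 178.419.
⌈178.419⌉ = 179.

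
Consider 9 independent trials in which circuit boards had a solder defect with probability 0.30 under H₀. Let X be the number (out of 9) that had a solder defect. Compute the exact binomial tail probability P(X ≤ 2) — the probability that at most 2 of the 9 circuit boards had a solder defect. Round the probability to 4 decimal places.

X ~ Binomial(n=9, p=0.30).
P(X ≤ 2) = C(9,0)·0.30^0·0.70^9 + C(9,1)·0.30^1·0.70^8 + C(9,2)·0.30^2·0.70^7.
= 0.040354 + 0.155650 + 0.266828 = 0.4628.

P = 0.4628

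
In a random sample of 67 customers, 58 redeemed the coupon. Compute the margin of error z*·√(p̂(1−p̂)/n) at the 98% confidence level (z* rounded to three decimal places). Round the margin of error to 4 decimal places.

ME = 0.0969

The sample proportion is 58/67 = 0.86567.
Standard error of p̂: √(0.116284/67) = √0.001735586 = 0.041660.
z* = 2.326 at the 98% level.
So ME = 0.0969.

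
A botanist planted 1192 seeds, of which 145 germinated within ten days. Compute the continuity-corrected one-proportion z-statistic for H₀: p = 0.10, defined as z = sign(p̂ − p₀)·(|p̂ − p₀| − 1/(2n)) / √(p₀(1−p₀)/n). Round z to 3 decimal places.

p̂ = 145/1192 = 0.12164. p̂ − p₀ = 0.021644.
Continuity correction 1/(2n) = 1/2384 = 0.000419.
Corrected numerator: |0.021644| − 0.000419 = 0.021225.
Under H₀, SE = √(p₀(1−p₀)/n) = √(0.10·0.90/1192) = √0.000075503 = 0.008689.
z = (+)0.021225/0.008689 = 2.443.

z = 2.443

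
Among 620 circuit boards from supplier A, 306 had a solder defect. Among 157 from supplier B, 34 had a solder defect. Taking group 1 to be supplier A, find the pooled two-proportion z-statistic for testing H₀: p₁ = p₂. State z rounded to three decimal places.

Sample proportions: p̂₁ = 306/620 = 0.49355 and p̂₂ = 34/157 = 0.21656.
Pooled p̂ = (306+34)/(620+157) = 340/777 = 0.43758.
Pooled SE = √[0.2461038·0.00798233] ≈ 0.044322.
z = 0.27699/0.044322 = 6.249.

z = 6.249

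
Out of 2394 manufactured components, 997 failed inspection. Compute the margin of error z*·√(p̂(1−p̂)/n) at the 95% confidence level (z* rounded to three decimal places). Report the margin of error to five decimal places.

ME = 0.01975

Sample proportion p̂ = 997/2394 = 0.41646.
SE(p̂) = √(0.41646·0.58354/2394) = 0.010075.
For 95% confidence, z* = 1.960.
ME = 1.960·0.010075 = 0.01975.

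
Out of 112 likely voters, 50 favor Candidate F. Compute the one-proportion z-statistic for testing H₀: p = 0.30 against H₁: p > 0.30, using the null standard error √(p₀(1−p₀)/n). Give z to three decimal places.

With x = 50 successes in n = 112, p̂ = 0.44643.
SE₀ = √(0.30·0.70/112) = 0.043301.
z = (p̂ − p₀)/SE = (0.44643 − 0.30)/0.043301 = 3.382.

z = 3.382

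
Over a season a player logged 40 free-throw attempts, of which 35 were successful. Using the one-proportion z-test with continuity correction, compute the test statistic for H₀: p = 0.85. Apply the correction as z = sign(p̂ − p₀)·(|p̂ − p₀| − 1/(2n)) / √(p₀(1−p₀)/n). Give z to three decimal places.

Sample proportion p̂ = 35/40 = 0.87500. p̂ − p₀ = 0.025000.
1/(2n) = 0.012500.
Corrected numerator: |0.025000| − 0.012500 = 0.012500.
Under H₀, SE = √(p₀(1−p₀)/n) = √(0.85·0.15/40) = √0.003187500 = 0.056458.
z = +0.012500/0.056458 = 0.221.

z = 0.221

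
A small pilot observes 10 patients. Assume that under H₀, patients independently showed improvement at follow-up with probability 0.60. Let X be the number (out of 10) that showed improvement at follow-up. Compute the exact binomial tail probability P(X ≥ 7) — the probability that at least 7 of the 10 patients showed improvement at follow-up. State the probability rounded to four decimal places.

X ~ Binomial(n=10, p=0.60).
P(X ≥ 7) = C(10,7)·0.60^7·0.40^3 + C(10,8)·0.60^8·0.40^2 + C(10,9)·0.60^9·0.40^1 + C(10,10)·0.60^10·0.40^0.
= 0.214991 + 0.120932 + 0.040311 + 0.006047 = 0.3823.

P = 0.3823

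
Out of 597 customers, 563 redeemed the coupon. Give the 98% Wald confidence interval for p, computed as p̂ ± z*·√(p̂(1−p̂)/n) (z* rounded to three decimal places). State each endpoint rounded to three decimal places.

Sample proportion p̂ = 563/597 = 0.94305.
SE(p̂) = √(0.94305·0.05695/597) = 0.009485.
For 98% confidence, z* = 2.326.
Margin = 2.326·0.009485 = 0.02206.
So the interval runs from 0.921 to 0.965.

(0.921, 0.965)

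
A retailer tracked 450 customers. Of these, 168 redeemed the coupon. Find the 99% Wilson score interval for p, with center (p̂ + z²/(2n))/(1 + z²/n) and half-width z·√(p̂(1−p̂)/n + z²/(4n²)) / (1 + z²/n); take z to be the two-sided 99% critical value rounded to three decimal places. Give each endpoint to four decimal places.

(0.3168, 0.4335)

p̂ = 168/450 = 0.37333; z = 2.576, so z² = 6.635776.
1 + z²/n = 1.014746.
Adjusted center: (0.37333 + z²/(2n))/1.014746 = 0.37517.
Radicand: p̂(1−p̂)/n + z²/(4n²) = 0.000519901 + 0.000008192 = 0.000528093.
Half-width = 2.576·√0.000528093/1.014746 = 0.05834.
So the interval runs from 0.3168 to 0.4335.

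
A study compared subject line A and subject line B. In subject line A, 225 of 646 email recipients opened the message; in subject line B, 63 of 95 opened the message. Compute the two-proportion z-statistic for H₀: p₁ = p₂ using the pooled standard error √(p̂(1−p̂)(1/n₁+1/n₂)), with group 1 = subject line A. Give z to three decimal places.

p̂₁ = 225/646 = 0.34830, p̂₂ = 63/95 = 0.66316.
Pooled p̂ = (225+63)/(646+95) = 288/741 = 0.38866.
SE = √[p̂(1−p̂)(1/n₁+1/n₂)] = √[0.38866·0.61134·(1/646+1/95)] ≈ 0.053562.
z = (p̂₁ − p̂₂)/SE = (0.34830 − 0.66316)/0.053562 = -0.31486/0.053562 = -5.878.

z = -5.878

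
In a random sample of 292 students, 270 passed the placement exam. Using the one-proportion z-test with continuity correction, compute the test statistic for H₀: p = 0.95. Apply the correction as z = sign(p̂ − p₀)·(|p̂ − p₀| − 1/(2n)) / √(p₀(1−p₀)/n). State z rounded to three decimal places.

z = -1.853

Sample proportion p̂ = 270/292 = 0.92466. p̂ − p₀ = -0.025342.
Continuity correction 1/(2n) = 1/584 = 0.001712.
Corrected numerator: |-0.025342| − 0.001712 = 0.023630.
SE₀ = √(0.95·0.05/292) = 0.012754.
z = −0.023630/0.012754 = -1.853.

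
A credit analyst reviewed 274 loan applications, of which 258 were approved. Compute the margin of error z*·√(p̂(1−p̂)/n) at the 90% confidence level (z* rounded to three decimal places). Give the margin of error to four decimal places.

With x = 258 successes in n = 274, p̂ = 0.94161.
SE = √(p̂(1−p̂)/n) = √(0.054984/274) = 0.014166.
z* = 1.645 at the 90% level.
ME = 1.645·0.014166 = 0.0233.

ME = 0.0233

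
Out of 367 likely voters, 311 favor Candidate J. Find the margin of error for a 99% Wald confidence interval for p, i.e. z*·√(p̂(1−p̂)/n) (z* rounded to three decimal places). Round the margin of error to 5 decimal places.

ME = 0.04835

With x = 311 successes in n = 367, p̂ = 0.84741.
SE(p̂) = √(0.84741·0.15259/367) = 0.018770.
For 99% confidence, z* = 2.576.
Margin of error = z*·SE = 2.576 × 0.018770 = 0.04835.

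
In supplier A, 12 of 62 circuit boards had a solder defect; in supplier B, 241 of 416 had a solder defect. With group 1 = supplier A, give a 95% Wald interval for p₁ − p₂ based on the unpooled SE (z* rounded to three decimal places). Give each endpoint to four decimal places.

(-0.4950, -0.2766)

p̂₁ = 0.19355, p̂₂ = 0.57933, so the observed difference is -0.38578.
SE = √(0.002517539 + 0.000585835) = √0.003103374 = 0.055708.
z* = 1.960 at the 95% level. Margin = 1.960·0.055708 = 0.10919.
So the interval runs from -0.4950 to -0.2766.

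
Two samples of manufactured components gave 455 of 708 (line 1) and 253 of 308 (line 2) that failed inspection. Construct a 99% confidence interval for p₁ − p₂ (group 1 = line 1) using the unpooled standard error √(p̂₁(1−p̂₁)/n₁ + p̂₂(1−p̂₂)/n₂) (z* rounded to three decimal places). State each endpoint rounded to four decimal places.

(-0.2517, -0.1059)

p̂₁ = 0.64266, p̂₂ = 0.82143, so the observed difference is -0.17877.
Unpooled SE = √(p̂₁(1−p̂₁)/n₁ + p̂₂(1−p̂₂)/n₂) = √(0.000324364 + 0.000476246) = 0.028295.
For 99% confidence, z* = 2.576. Margin = 2.576·0.028295 = 0.07289.
CI: -0.17877 ± 0.07289 = (-0.2517, -0.1059).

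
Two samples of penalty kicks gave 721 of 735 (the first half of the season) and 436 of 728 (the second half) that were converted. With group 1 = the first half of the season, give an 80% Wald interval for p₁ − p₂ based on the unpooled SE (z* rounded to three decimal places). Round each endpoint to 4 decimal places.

(0.3579, 0.4062)

p̂₁ = 721/735 = 0.98095, p̂₂ = 436/728 = 0.59890; p̂₁ − p̂₂ = 0.38205.
Unpooled SE = √(p̂₁(1−p̂₁)/n₁ + p̂₂(1−p̂₂)/n₂) = √(0.000025422 + 0.000329971) = 0.018852.
For 80% confidence, z* = 1.282. Margin of error = 0.02417.
Interval: 0.38205 ± 0.02417 → (0.3579, 0.4062).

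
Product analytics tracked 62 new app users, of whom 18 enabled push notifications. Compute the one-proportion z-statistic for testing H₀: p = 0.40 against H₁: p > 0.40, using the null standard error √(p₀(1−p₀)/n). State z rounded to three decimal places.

z = -1.763

With x = 18 successes in n = 62, p̂ = 0.29032.
Under H₀, SE = √(p₀(1−p₀)/n) = √(0.40·0.60/62) = √0.003870968 = 0.062217.
z = (p̂ − p₀)/SE = (0.29032 − 0.40)/0.062217 = -1.763.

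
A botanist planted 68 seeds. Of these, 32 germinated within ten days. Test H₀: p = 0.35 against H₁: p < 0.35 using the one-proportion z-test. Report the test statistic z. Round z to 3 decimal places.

With x = 32 successes in n = 68, p̂ = 0.47059.
SE₀ = √(0.35·0.65/68) = 0.057841.
z = (p̂ − p₀)/SE = (0.47059 − 0.35)/0.057841 = 2.085.

z = 2.085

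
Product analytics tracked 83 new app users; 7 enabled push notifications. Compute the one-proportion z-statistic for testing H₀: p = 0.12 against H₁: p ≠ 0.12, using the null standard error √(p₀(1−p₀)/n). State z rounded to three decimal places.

The sample proportion is 7/83 = 0.08434.
Null standard error: √(0.12·0.88/83) = √0.001272289 = 0.035669.
Test statistic: z = -0.03566/0.035669 = -1.000.

z = -1.000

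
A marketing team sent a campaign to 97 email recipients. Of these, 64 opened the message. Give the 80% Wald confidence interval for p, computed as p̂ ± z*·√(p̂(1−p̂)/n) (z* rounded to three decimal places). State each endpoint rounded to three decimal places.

The sample proportion is 64/97 = 0.65979.
SE = √(p̂(1−p̂)/n) = √(0.224466/97) = 0.048105.
For 80% confidence, z* = 1.282.
Margin = 1.282·0.048105 = 0.06167.
CI: 0.65979 ± 0.06167 = (0.598, 0.721).

(0.598, 0.721)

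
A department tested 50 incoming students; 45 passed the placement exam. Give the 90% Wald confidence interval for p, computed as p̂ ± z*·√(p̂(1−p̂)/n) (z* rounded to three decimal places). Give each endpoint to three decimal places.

(0.830, 0.970)

The sample proportion is 45/50 = 0.90000.
Standard error of p̂: √(0.090000/50) = √0.001800000 = 0.042426.
For 90% confidence, z* = 1.645.
Margin = 1.645·0.042426 = 0.06979.
Interval: 0.90000 ± 0.06979 → (0.830, 0.970).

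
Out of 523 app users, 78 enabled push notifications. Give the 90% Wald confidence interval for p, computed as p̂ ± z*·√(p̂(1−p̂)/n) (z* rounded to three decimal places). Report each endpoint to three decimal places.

Sample proportion p̂ = 78/523 = 0.14914.
SE(p̂) = √(0.14914·0.85086/523) = 0.015577.
The 90% critical value is z* = 1.645.
Margin = 1.645·0.015577 = 0.02562.
So the interval runs from 0.124 to 0.175.

(0.124, 0.175)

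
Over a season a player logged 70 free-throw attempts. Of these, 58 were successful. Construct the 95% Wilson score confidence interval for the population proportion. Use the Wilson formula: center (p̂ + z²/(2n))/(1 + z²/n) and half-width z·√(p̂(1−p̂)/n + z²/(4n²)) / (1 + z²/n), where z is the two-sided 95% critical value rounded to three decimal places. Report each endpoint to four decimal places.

p̂ = 58/70 = 0.82857; z = 1.960, so z² = 3.841600.
Denominator 1 + z²/n = 1 + 3.841600/70 = 1.054880.
Center = (0.82857 + 0.027440)/1.054880 = 0.81148.
Radicand: p̂(1−p̂)/n + z²/(4n²) = 0.002029155 + 0.000196000 = 0.002225155.
Half-width = z·√(radicand)/denom = 1.960·0.047172/1.054880 = 0.08765.
Interval: 0.81148 ± 0.08765 → (0.7238, 0.8991).

(0.7238, 0.8991)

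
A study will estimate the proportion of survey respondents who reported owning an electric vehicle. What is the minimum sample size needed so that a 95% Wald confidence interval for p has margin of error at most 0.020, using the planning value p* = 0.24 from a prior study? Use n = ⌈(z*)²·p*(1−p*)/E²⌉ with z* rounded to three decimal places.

n = 1752

z* = 1.960 at the 95% level.
p*(1−p*) = 0.1824.
Required n before rounding: 3.841600 × 0.1824 / 0.020² = 1751.770.
Rounding up, n = 1752.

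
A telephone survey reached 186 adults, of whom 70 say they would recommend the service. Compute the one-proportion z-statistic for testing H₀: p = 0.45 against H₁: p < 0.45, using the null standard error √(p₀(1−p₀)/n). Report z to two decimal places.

z = -2.02

Sample proportion p̂ = 70/186 = 0.37634.
Under H₀, SE = √(p₀(1−p₀)/n) = √(0.45·0.55/186) = √0.001330645 = 0.036478.
z = (p̂ − p₀)/SE = (0.37634 − 0.45)/0.036478 = -2.02.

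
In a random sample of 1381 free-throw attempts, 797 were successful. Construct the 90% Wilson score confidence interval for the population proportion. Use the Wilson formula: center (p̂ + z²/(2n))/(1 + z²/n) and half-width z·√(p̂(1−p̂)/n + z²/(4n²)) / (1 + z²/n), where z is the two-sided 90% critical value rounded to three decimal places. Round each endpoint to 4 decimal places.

(0.5551, 0.5988)

Here p̂ = 797/1381 = 0.57712 and z = 1.645 (z² = 2.706025).
Denominator 1 + z²/n = 1 + 2.706025/1381 = 1.001959.
Adjusted center: (0.57712 + z²/(2n))/1.001959 = 0.57697.
Radicand: p̂(1−p̂)/n + z²/(4n²) = 0.000176722 + 0.000000355 = 0.000177077.
Half-width = z·√(radicand)/denom = 1.645·0.013307/1.001959 = 0.02185.
Interval: 0.57697 ± 0.02185 → (0.5551, 0.5988).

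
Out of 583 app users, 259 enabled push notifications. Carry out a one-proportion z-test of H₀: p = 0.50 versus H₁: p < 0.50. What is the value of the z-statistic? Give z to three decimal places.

z = -2.692

p̂ = 259/583 = 0.44425.
Null standard error: √(0.50·0.50/583) = √0.000428816 = 0.020708.
z = (0.44425 − 0.50)/0.020708 = -0.05575/0.020708 = -2.692.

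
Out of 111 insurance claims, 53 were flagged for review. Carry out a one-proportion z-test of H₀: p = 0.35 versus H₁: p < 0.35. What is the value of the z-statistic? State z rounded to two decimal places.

Sample proportion p̂ = 53/111 = 0.47748.
Null standard error: √(0.35·0.65/111) = √0.002049550 = 0.045272.
z = (0.47748 − 0.35)/0.045272 = 0.12748/0.045272 = 2.82.

z = 2.82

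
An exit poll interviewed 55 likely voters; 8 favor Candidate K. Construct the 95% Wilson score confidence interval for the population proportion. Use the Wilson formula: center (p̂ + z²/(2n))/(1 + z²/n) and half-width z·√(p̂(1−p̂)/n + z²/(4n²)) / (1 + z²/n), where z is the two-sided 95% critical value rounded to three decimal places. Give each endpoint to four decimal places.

(0.0756, 0.2616)

Here p̂ = 8/55 = 0.14545 and z = 1.960 (z² = 3.841600).
1 + z²/n = 1.069847.
Center = (0.14545 + 0.034924)/1.069847 = 0.16860.
Radicand: p̂(1−p̂)/n + z²/(4n²) = 0.002259955 + 0.000317488 = 0.002577443.
Half-width = 1.960·√0.002577443/1.069847 = 0.09301.
Interval: 0.16860 ± 0.09301 → (0.0756, 0.2616).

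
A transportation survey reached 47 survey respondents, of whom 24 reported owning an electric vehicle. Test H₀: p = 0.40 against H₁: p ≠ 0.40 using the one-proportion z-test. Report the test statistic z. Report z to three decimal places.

z = 1.548

p̂ = 24/47 = 0.51064.
Null standard error: √(0.40·0.60/47) = √0.005106383 = 0.071459.
Test statistic: z = 0.11064/0.071459 = 1.548.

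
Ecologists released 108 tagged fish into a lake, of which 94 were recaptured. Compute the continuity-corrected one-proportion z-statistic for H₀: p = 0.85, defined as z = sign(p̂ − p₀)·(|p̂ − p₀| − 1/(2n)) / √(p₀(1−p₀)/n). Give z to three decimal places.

p̂ = 94/108 = 0.87037. p̂ − p₀ = 0.020370.
1/(2n) = 0.004630.
Corrected numerator: |0.020370| − 0.004630 = 0.015740.
Under H₀, SE = √(p₀(1−p₀)/n) = √(0.85·0.15/108) = √0.001180556 = 0.034359.
z = (+)0.015740/0.034359 = 0.458.

z = 0.458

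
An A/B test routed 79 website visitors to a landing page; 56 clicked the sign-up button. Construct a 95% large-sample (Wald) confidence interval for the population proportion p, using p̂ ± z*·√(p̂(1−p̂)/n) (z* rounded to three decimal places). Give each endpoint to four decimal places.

(0.6087, 0.8090)

Sample proportion p̂ = 56/79 = 0.70886.
Standard error of p̂: √(0.206377/79) = √0.002612369 = 0.051111.
For 95% confidence, z* = 1.960.
Margin of error: 1.960 × 0.051111 = 0.10018.
CI: 0.70886 ± 0.10018 = (0.6087, 0.8090).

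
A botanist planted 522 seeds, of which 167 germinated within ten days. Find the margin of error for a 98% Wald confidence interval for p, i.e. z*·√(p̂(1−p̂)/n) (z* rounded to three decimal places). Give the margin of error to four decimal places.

p̂ = 167/522 = 0.31992.
SE(p̂) = √(0.31992·0.68008/522) = 0.020416.
z* = 2.326 at the 98% level.
So ME = 0.0475.

ME = 0.0475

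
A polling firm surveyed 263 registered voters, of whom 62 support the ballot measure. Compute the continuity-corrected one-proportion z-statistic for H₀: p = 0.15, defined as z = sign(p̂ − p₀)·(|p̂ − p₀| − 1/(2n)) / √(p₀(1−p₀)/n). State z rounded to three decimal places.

p̂ = 62/263 = 0.23574. p̂ − p₀ = 0.085741.
1/(2n) = 0.001901.
Corrected numerator: |0.085741| − 0.001901 = 0.083840.
Under H₀, SE = √(p₀(1−p₀)/n) = √(0.15·0.85/263) = √0.000484791 = 0.022018.
z = +0.083840/0.022018 = 3.808.

z = 3.808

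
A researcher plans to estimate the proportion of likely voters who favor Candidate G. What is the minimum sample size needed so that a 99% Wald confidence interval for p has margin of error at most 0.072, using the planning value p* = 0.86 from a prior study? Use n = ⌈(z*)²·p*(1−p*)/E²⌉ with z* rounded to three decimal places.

n = 155

The 99% critical value is z* = 2.576.
p*(1−p*) = 0.1204.
Required n before rounding: 6.635776 × 0.1204 / 0.072² = 154.118.
Rounding up, n = 155.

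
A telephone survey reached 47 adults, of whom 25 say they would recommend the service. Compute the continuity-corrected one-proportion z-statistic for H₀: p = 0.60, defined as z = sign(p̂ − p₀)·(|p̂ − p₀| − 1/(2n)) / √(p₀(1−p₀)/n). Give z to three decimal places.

With x = 25 successes in n = 47, p̂ = 0.53191. p̂ − p₀ = -0.068085.
1/(2n) = 0.010638.
Corrected numerator: |-0.068085| − 0.010638 = 0.057447.
SE₀ = √(0.60·0.40/47) = 0.071459.
z = (−)0.057447/0.071459 = -0.804.

z = -0.804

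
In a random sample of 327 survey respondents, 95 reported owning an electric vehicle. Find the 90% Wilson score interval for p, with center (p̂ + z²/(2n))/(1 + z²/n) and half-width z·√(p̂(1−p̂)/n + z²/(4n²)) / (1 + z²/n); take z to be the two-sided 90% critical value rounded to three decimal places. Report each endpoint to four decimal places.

Here p̂ = 95/327 = 0.29052 and z = 1.645 (z² = 2.706025).
Denominator 1 + z²/n = 1 + 2.706025/327 = 1.008275.
Center = (0.29052 + 0.004138)/1.008275 = 0.29224.
Radicand: p̂(1−p̂)/n + z²/(4n²) = 0.000630331 + 0.000006327 = 0.000636658.
Half-width = 1.645·√0.000636658/1.008275 = 0.04117.
CI: 0.29224 ± 0.04117 = (0.2511, 0.3334).

(0.2511, 0.3334)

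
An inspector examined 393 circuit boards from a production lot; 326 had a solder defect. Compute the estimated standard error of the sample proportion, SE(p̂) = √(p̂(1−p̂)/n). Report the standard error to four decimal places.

SE = 0.0190

p̂ = 326/393 = 0.82952.
p̂(1−p̂) = 0.82952·0.17048 = 0.141417.
SE = √(0.141417/393) = √0.000359840 = 0.0190.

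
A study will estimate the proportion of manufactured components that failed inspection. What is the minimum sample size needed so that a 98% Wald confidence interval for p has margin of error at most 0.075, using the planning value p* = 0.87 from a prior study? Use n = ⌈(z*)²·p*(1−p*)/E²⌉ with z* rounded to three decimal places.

z* = 2.326 at the 98% level.
p*(1−p*) = 0.1131.
Required n before rounding: 5.410276 × 0.1131 / 0.075² = 108.783.
Rounding up, n = 109.

n = 109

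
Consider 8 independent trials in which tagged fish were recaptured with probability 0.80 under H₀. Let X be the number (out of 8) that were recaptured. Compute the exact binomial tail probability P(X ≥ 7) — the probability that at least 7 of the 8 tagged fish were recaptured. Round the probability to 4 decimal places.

X ~ Binomial(n=8, p=0.80).
P(X ≥ 7) = C(8,7)·0.80^7·0.20^1 + C(8,8)·0.80^8·0.20^0.
= 0.335544 + 0.167772 = 0.5033.

P = 0.5033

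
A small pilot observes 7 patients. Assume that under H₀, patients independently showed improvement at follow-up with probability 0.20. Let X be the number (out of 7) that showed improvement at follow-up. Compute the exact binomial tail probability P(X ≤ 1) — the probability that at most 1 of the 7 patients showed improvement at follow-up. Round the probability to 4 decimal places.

P = 0.5767

X is binomial with n = 7 and p = 0.20.
P(X ≤ 1) = C(7,0)·0.20^0·0.80^7 + C(7,1)·0.20^1·0.80^6.
= 0.209715 + 0.367002 = 0.5767.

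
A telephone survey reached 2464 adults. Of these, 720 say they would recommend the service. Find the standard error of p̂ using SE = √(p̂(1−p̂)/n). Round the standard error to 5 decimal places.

Sample proportion p̂ = 720/2464 = 0.29221.
p̂(1−p̂) = 0.206823.
SE = √(0.206823/2464) = √0.000083938 = 0.00916.

SE = 0.00916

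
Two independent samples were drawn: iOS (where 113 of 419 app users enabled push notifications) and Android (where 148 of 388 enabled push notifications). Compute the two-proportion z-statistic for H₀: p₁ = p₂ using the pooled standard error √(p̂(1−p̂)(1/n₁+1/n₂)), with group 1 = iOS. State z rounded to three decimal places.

z = -3.391

Sample proportions: p̂₁ = 113/419 = 0.26969 and p̂₂ = 148/388 = 0.38144.
Pooling: p̂ = 261/807 = 0.32342.
SE = √[p̂(1−p̂)(1/n₁+1/n₂)] = √[0.32342·0.67658·(1/419+1/388)] ≈ 0.032958.
z = (p̂₁ − p̂₂)/SE = (0.26969 − 0.38144)/0.032958 = -0.11175/0.032958 = -3.391.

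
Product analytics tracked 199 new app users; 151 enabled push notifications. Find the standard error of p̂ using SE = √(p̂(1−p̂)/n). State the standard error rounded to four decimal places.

With x = 151 successes in n = 199, p̂ = 0.75879.
p̂(1−p̂) = 0.75879·0.24121 = 0.183028.
SE = √(0.183028/199) = 0.0303.

SE = 0.0303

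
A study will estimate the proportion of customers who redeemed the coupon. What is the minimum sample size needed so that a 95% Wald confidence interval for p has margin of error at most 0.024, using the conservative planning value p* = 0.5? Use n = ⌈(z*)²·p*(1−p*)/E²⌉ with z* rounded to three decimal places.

The 95% critical value is z* = 1.960.
p*(1−p*) = 0.2500.
(z*)²·p*(1−p*)/E² = 3.841600·0.2500/0.000576 = 1667.361.
⌈1667.361⌉ = 1668.

n = 1668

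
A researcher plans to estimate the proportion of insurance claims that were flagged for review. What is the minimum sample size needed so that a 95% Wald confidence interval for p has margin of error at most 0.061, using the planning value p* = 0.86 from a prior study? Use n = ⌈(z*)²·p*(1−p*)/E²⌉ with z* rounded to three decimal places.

n = 125

For 95% confidence, z* = 1.960.
p*(1−p*) = 0.86·0.14 = 0.1204.
Required n before rounding: 3.841600 × 0.1204 / 0.061² = 124.302.
⌈124.302⌉ = 125.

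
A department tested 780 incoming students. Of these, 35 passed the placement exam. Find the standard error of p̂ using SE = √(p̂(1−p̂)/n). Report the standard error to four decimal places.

p̂ = 35/780 = 0.04487.
p̂(1−p̂) = 0.042857.
SE = √(0.042857/780) = 0.0074.

SE = 0.0074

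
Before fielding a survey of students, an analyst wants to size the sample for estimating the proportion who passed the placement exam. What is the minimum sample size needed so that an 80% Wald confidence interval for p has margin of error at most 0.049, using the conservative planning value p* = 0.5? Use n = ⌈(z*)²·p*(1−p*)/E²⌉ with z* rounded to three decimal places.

n = 172

The 80% critical value is z* = 1.282.
p*(1−p*) = 0.50·0.50 = 0.2500.
Required n before rounding: 1.643524 × 0.2500 / 0.049² = 171.129.
⌈171.129⌉ = 172.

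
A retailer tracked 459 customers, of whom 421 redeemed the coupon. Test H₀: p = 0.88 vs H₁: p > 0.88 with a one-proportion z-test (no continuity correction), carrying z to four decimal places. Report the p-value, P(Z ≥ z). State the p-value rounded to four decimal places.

Sample proportion p̂ = 421/459 = 0.91721.
Under H₀, SE = √(p₀(1−p₀)/n) = √(0.88·0.12/459) = √0.000230065 = 0.015168.
Test statistic (full precision, shown to 4 dp): z = (421/459 − 0.88)/SE₀ ≈ 2.4533.
From the standard normal, P(Z ≥ z) = 0.0071.

p-value = 0.0071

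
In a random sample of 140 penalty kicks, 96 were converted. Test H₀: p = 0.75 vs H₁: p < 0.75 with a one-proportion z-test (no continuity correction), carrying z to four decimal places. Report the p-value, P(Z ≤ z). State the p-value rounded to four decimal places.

p-value = 0.0395

Sample proportion p̂ = 96/140 = 0.68571.
Under H₀, SE = √(p₀(1−p₀)/n) = √(0.75·0.25/140) = √0.001339286 = 0.036596.
Test statistic (full precision, shown to 4 dp): z = (96/140 − 0.75)/SE₀ ≈ -1.7566.
From the standard normal, P(Z ≤ z) = 0.0395.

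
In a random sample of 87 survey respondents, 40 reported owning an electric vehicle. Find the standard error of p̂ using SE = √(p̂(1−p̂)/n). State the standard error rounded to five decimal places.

SE = 0.05343

With x = 40 successes in n = 87, p̂ = 0.45977.
p̂(1−p̂) = 0.45977·0.54023 = 0.248382.
SE = √(0.248382/87) = √0.002854966 = 0.05343.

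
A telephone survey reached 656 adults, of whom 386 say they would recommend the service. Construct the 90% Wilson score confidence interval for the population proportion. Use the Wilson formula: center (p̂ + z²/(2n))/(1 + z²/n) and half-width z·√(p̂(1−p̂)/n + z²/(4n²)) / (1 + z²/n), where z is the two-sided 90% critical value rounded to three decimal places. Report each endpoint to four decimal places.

(0.5565, 0.6196)

p̂ = 386/656 = 0.58841; z = 1.645, so z² = 2.706025.
1 + z²/n = 1.004125.
Adjusted center: (0.58841 + z²/(2n))/1.004125 = 0.58805.
Radicand: p̂(1−p̂)/n + z²/(4n²) = 0.000369181 + 0.000001572 = 0.000370753.
Half-width = z·√(radicand)/denom = 1.645·0.019255/1.004125 = 0.03154.
CI: 0.58805 ± 0.03154 = (0.5565, 0.6196).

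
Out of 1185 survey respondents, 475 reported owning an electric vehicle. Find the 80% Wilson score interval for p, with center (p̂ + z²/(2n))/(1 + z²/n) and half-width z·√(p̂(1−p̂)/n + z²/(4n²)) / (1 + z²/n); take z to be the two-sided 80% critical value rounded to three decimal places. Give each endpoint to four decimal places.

Here p̂ = 475/1185 = 0.40084 and z = 1.282 (z² = 1.643524).
Denominator 1 + z²/n = 1 + 1.643524/1185 = 1.001387.
Adjusted center: (0.40084 + z²/(2n))/1.001387 = 0.40098.
Radicand: p̂(1−p̂)/n + z²/(4n²) = 0.000202673 + 0.000000293 = 0.000202966.
Half-width = 1.282·√0.000202966/1.001387 = 0.01824.
CI: 0.40098 ± 0.01824 = (0.3827, 0.4192).

(0.3827, 0.4192)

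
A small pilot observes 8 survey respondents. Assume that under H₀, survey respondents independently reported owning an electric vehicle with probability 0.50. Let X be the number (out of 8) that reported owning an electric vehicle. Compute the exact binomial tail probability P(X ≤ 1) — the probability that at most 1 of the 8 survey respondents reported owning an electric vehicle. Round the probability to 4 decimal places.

P = 0.0352

X ~ Binomial(n=8, p=0.50).
P(X ≤ 1) = C(8,0)·0.50^0·0.50^8 + C(8,1)·0.50^1·0.50^7.
= 0.003906 + 0.031250 = 0.0352.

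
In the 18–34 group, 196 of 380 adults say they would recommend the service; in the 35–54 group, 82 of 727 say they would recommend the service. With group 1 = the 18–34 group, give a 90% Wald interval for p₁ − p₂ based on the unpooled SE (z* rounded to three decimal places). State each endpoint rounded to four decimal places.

p̂₁ = 0.51579, p̂₂ = 0.11279, so the observed difference is 0.40300.
Unpooled SE = √(p̂₁(1−p̂₁)/n₁ + p̂₂(1−p̂₂)/n₂) = √(0.000657239 + 0.000137648) = 0.028194.
z* = 1.645 at the 90% level. Margin of error = 0.04638.
Interval: 0.40300 ± 0.04638 → (0.3566, 0.4494).

(0.3566, 0.4494)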